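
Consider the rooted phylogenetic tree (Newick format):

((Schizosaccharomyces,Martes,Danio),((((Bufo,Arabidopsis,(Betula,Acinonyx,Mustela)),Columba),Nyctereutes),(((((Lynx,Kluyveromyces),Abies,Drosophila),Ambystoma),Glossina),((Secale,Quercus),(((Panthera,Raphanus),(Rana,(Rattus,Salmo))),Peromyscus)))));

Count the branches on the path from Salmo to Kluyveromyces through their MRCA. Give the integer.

11

The MRCA of Salmo and Kluyveromyces is the node subtending (((((Lynx,Kluyveromyces),Abies,Drosophila),Ambystoma),Glossina),((Secale,Quercus),(((Panthera,Raphanus),(Rana,(Rattus,Salmo))),Peromyscus))).
From Salmo up to that node: 6 branches. From Kluyveromyces up to the same node: 5 branches. Total: 6 + 5 = 11.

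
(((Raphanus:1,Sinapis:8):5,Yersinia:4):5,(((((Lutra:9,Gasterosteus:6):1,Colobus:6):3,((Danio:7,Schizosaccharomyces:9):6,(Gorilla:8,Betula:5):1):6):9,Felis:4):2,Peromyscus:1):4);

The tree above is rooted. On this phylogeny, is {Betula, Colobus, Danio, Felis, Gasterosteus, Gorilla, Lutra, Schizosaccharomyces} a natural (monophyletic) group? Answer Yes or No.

Yes

The most recent common ancestor of these taxa subtends ((((Lutra,Gasterosteus),Colobus),((Danio,Schizosaccharomyces),(Gorilla,Betula))),Felis).
That clade has exactly 8 tips — every listed taxon and nothing else — so the group is monophyletic.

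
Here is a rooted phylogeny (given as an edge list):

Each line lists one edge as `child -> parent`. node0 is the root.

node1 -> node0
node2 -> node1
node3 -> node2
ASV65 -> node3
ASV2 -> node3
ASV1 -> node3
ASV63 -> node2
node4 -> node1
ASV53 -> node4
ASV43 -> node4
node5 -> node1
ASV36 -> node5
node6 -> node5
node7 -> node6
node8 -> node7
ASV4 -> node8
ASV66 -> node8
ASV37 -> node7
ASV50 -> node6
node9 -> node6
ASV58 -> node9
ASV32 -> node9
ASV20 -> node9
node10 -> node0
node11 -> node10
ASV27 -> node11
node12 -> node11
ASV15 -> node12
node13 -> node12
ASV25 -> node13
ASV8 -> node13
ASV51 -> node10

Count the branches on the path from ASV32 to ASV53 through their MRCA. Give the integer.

6

The MRCA of ASV32 and ASV53 is the node subtending (((ASV65,ASV2,ASV1),ASV63),(ASV53,ASV43),(ASV36,(((ASV4,ASV66),ASV37),ASV50,(ASV58,ASV32,ASV20)))).
From ASV32 up to that node: 4 branches. From ASV53 up to the same node: 2 branches. Total: 4 + 2 = 6.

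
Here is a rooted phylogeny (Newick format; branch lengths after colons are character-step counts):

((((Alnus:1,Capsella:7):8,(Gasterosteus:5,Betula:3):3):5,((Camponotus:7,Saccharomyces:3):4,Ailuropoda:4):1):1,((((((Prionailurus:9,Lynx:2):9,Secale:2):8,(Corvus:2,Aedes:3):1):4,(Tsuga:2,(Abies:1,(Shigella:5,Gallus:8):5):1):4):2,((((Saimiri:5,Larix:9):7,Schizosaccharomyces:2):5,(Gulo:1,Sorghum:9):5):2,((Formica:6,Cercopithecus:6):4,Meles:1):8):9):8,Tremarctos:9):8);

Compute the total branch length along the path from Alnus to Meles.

The path runs Alnus → … → MRCA → … → Meles; the MRCA is the root of the tree.
Branch lengths along that path: 1 + 8 + 5 + 1 + 8 + 8 + 9 + 8 + 1 = 49.

49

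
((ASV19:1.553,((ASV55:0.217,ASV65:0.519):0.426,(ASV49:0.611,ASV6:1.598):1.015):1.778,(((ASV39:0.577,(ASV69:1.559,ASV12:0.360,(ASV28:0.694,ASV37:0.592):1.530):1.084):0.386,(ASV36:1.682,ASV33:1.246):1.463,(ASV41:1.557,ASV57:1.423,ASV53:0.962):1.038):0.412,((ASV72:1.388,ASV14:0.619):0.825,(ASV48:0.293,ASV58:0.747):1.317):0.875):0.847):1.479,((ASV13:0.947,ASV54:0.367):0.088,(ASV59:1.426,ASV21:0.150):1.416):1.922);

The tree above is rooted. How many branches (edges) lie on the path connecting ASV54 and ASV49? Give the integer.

The MRCA of ASV54 and ASV49 is the root of the tree.
From ASV54 up to that node: 3 branches. From ASV49 up to the same node: 4 branches. Total: 3 + 4 = 7.

7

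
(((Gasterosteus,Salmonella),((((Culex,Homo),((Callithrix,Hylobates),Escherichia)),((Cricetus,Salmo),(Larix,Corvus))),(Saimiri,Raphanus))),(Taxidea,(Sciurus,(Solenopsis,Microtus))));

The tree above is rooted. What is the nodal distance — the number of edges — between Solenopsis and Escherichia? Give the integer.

The MRCA of Solenopsis and Escherichia is the root of the tree.
From Solenopsis up to that node: 4 branches. From Escherichia up to the same node: 6 branches. Total: 4 + 6 = 10.

10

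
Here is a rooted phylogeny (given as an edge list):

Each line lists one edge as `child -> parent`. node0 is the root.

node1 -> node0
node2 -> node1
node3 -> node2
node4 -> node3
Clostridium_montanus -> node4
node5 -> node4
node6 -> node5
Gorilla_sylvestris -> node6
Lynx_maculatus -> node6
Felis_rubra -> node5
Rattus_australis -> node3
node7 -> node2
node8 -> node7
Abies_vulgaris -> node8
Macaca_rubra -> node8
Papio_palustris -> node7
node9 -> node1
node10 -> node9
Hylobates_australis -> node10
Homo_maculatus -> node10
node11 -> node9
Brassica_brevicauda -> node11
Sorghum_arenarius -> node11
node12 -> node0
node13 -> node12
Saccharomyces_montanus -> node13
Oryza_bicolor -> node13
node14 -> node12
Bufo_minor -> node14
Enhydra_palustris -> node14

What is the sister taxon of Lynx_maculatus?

Lynx_maculatus attaches to the tree at the node subtending (Gorilla_sylvestris,Lynx_maculatus).
The other lineage descending from that same node — the sister group — is the single tip Gorilla_sylvestris.

Gorilla_sylvestris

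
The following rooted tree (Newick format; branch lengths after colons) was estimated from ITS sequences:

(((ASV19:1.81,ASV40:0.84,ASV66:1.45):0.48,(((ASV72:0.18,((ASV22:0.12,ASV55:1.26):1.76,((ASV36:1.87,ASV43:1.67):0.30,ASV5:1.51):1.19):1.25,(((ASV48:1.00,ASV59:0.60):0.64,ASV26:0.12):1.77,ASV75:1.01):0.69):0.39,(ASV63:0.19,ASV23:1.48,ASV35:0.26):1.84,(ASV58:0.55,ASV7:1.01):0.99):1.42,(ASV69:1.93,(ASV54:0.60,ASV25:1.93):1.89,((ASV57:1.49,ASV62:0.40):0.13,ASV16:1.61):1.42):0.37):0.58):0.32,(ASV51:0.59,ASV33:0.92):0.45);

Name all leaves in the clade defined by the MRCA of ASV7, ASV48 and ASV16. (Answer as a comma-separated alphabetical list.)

Tracing ASV7: it sits inside (ASV58,ASV7).
Tracing ASV48: it sits inside (ASV48,ASV59).
Tracing ASV16: it sits inside ((ASV57,ASV62),ASV16).
The smallest clade enclosing all 3 is (((ASV72,((ASV22,ASV55),((ASV36,ASV43),ASV5)),(((ASV48,ASV59),ASV26),ASV75)),(ASV63,ASV23,ASV35),(ASV58,ASV7)),(ASV69,(ASV54,ASV25),((ASV57,ASV62),ASV16))); the answer is its 21 terminal taxa in alphabetical order.

ASV16, ASV22, ASV23, ASV25, ASV26, ASV35, ASV36, ASV43, ASV48, ASV5, ASV54, ASV55, ASV57, ASV58, ASV59, ASV62, ASV63, ASV69, ASV7, ASV72, ASV75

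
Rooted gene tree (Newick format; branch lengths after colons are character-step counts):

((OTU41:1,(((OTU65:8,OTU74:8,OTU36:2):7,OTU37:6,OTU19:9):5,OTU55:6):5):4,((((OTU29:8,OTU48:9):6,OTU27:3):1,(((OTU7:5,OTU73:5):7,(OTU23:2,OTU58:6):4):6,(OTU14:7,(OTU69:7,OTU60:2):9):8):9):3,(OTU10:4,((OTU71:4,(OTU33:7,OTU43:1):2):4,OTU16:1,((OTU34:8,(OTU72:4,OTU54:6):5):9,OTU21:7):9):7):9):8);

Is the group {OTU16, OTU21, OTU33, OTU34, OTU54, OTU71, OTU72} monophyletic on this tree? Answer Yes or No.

No

The MRCA of the listed taxa subtends ((OTU71,(OTU33,OTU43)),OTU16,((OTU34,(OTU72,OTU54)),OTU21)).
That clade also contains OTU43, which is not in the proposed group, so the group is not monophyletic.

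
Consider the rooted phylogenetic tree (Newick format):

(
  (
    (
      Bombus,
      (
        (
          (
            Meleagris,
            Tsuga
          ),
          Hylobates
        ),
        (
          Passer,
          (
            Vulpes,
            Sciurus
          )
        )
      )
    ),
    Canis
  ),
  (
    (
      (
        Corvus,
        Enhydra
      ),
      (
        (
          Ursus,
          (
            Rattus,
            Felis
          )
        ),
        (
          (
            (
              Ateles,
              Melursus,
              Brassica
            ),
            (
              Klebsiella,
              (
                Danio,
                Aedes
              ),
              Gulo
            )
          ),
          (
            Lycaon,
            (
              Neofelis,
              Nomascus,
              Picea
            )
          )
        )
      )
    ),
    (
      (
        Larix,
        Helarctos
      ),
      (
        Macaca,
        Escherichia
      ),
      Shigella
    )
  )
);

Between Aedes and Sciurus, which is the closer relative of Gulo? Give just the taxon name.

Aedes

The MRCA of Gulo and Aedes subtends (Klebsiella,(Danio,Aedes),Gulo) (4 taxa).
The MRCA of Gulo and Sciurus is the root, subtending the entire tree (29 taxa).
The first is nested inside the second, so Gulo shares a more recent common ancestor with Aedes.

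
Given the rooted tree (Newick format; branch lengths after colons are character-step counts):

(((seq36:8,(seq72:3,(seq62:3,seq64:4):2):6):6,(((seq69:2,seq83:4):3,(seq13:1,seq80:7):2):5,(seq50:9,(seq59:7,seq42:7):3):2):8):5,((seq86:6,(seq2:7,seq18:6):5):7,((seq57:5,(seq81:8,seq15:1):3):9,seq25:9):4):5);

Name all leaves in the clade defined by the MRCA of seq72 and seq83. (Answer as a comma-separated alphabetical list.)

seq13, seq36, seq42, seq50, seq59, seq62, seq64, seq69, seq72, seq80, seq83

Tracing seq72: it sits inside (seq72,(seq62,seq64)).
Tracing seq83: it sits inside (seq69,seq83).
The smallest clade enclosing both is ((seq36,(seq72,(seq62,seq64))),(((seq69,seq83),(seq13,seq80)),(seq50,(seq59,seq42)))); the answer is its 11 terminal taxa in alphabetical order.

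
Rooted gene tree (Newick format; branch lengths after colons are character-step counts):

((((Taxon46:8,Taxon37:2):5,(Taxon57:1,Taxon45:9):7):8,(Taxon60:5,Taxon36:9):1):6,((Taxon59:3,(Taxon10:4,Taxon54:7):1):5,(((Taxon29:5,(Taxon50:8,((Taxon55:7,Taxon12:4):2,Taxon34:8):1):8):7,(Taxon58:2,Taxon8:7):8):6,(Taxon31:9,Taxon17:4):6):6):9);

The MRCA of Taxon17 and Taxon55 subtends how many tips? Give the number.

The MRCA of Taxon17 and Taxon55 is the node subtending (((Taxon29,(Taxon50,((Taxon55,Taxon12),Taxon34))),(Taxon58,Taxon8)),(Taxon31,Taxon17)).
That clade contains 9 terminal taxa: Taxon12, Taxon17, Taxon29, Taxon31, Taxon34, Taxon50, Taxon55, Taxon58, Taxon8.

9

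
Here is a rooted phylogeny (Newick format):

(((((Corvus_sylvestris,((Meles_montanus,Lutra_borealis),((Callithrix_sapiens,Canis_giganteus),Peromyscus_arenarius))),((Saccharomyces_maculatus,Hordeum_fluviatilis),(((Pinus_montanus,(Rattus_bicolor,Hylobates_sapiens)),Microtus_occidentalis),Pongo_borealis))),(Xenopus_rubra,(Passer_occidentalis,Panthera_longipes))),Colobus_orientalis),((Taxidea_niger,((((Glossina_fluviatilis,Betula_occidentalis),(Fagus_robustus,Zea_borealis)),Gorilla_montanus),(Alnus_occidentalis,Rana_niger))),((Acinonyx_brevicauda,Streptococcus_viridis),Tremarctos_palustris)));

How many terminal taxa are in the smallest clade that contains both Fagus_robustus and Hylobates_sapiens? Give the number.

The MRCA of Fagus_robustus and Hylobates_sapiens is the root, so the clade is the entire tree.
That clade contains 28 terminal taxa: Acinonyx_brevicauda, Alnus_occidentalis, Betula_occidentalis, Callithrix_sapiens, Canis_giganteus, Colobus_orientalis, Corvus_sylvestris, Fagus_robustus, Glossina_fluviatilis, Gorilla_montanus, Hordeum_fluviatilis, Hylobates_sapiens, Lutra_borealis, Meles_montanus, Microtus_occidentalis, Panthera_longipes, Passer_occidentalis, Peromyscus_arenarius, Pinus_montanus, Pongo_borealis, Rana_niger, Rattus_bicolor, Saccharomyces_maculatus, Streptococcus_viridis, Taxidea_niger, Tremarctos_palustris, Xenopus_rubra, Zea_borealis.

28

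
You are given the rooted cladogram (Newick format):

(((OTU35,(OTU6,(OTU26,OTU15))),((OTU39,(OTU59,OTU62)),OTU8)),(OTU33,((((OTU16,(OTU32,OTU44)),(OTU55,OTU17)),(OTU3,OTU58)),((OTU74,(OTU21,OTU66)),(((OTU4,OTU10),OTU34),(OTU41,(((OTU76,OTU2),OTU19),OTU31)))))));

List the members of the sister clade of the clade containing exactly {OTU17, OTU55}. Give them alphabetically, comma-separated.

The clade containing exactly {OTU17, OTU55} attaches to the tree at the node subtending ((OTU16,(OTU32,OTU44)),(OTU55,OTU17)).
The other lineage descending from that same node — the sister group — is (OTU16,(OTU32,OTU44)); its 3 tips in alphabetical order are the answer.

OTU16, OTU32, OTU44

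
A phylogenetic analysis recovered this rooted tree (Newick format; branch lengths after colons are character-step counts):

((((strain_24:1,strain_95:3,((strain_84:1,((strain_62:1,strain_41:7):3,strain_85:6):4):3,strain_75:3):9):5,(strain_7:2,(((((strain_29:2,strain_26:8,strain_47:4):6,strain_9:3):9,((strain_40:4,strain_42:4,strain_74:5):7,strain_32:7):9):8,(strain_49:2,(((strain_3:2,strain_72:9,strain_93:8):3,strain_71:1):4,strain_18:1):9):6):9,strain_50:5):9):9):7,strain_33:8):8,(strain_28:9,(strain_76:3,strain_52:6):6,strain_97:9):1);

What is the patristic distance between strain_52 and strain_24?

34

The path runs strain_52 → … → MRCA → … → strain_24; the MRCA is the root of the tree.
Branch lengths along that path: 6 + 6 + 1 + 8 + 7 + 5 + 1 = 34.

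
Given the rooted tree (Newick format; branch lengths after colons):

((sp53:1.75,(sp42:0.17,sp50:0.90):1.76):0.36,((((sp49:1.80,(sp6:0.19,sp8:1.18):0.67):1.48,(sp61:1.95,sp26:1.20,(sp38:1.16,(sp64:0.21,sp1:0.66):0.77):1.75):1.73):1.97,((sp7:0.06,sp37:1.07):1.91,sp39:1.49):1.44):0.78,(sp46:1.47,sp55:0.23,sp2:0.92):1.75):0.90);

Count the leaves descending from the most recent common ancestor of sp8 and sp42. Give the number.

17

The MRCA of sp8 and sp42 is the root, so the clade is the entire tree.
That clade contains 17 terminal taxa: sp1, sp2, sp26, sp37, sp38, sp39, sp42, sp46, sp49, sp50, sp53, sp55, sp6, sp61, sp64, sp7, sp8.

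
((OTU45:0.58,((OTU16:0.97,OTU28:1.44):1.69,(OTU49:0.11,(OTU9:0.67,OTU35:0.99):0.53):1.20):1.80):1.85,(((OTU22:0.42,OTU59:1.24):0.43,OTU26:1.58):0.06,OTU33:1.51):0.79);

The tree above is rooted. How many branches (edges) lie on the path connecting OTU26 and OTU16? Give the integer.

The MRCA of OTU26 and OTU16 is the root of the tree.
From OTU26 up to that node: 3 branches. From OTU16 up to the same node: 4 branches. Total: 3 + 4 = 7.

7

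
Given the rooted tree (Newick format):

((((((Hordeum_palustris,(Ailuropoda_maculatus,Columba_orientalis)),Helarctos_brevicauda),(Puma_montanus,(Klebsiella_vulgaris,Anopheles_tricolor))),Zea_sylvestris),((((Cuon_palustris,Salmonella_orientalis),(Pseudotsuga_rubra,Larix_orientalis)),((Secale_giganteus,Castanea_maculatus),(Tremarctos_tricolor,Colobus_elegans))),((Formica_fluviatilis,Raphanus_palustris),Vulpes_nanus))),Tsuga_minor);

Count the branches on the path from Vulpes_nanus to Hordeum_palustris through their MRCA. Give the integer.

8

The MRCA of Vulpes_nanus and Hordeum_palustris is the node subtending (((((Hordeum_palustris,(Ailuropoda_maculatus,Columba_orientalis)),Helarctos_brevicauda),(Puma_montanus,(Klebsiella_vulgaris,Anopheles_tricolor))),Zea_sylvestris),((((Cuon_palustris,Salmonella_orientalis),(Pseudotsuga_rubra,Larix_orientalis)),((Secale_giganteus,Castanea_maculatus),(Tremarctos_tricolor,Colobus_elegans))),((Formica_fluviatilis,Raphanus_palustris),Vulpes_nanus))).
From Vulpes_nanus up to that node: 3 branches. From Hordeum_palustris up to the same node: 5 branches. Total: 3 + 5 = 8.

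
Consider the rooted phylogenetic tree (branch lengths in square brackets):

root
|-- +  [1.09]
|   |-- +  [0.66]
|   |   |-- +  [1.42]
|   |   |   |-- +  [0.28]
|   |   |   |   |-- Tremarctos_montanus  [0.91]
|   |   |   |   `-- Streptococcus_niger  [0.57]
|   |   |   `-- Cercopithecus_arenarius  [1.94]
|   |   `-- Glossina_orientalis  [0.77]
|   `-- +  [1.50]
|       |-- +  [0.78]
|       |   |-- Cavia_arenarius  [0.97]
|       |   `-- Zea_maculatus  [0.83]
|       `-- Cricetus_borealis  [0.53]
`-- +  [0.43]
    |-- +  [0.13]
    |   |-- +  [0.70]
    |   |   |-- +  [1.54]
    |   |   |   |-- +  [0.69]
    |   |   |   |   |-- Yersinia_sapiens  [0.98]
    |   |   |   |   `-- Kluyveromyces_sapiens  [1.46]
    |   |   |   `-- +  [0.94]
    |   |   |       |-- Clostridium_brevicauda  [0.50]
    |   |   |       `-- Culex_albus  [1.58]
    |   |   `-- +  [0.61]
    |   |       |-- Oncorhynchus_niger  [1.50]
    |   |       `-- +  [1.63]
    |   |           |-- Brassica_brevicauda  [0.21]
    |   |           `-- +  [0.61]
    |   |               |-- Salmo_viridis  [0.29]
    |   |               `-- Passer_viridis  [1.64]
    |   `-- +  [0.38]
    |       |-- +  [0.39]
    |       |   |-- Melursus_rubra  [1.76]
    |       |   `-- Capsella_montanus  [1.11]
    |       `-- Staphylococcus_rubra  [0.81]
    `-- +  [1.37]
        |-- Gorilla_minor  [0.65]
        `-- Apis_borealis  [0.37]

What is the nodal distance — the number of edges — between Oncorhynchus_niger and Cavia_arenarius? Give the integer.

9

The MRCA of Oncorhynchus_niger and Cavia_arenarius is the root of the tree.
From Oncorhynchus_niger up to that node: 5 branches. From Cavia_arenarius up to the same node: 4 branches. Total: 5 + 4 = 9.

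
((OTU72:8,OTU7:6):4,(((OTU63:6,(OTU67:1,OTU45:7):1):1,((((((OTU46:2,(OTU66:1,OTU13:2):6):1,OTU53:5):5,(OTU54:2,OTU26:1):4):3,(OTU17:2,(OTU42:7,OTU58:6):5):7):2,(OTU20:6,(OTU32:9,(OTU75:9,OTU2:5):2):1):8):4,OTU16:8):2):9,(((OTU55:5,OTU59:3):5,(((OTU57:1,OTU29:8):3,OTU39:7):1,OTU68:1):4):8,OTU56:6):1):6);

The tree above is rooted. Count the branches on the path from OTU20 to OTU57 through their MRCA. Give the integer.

The MRCA of OTU20 and OTU57 is the node subtending (((OTU63,(OTU67,OTU45)),((((((OTU46,(OTU66,OTU13)),OTU53),(OTU54,OTU26)),(OTU17,(OTU42,OTU58))),(OTU20,(OTU32,(OTU75,OTU2)))),OTU16)),(((OTU55,OTU59),(((OTU57,OTU29),OTU39),OTU68)),OTU56)).
From OTU20 up to that node: 5 branches. From OTU57 up to the same node: 6 branches. Total: 5 + 6 = 11.

11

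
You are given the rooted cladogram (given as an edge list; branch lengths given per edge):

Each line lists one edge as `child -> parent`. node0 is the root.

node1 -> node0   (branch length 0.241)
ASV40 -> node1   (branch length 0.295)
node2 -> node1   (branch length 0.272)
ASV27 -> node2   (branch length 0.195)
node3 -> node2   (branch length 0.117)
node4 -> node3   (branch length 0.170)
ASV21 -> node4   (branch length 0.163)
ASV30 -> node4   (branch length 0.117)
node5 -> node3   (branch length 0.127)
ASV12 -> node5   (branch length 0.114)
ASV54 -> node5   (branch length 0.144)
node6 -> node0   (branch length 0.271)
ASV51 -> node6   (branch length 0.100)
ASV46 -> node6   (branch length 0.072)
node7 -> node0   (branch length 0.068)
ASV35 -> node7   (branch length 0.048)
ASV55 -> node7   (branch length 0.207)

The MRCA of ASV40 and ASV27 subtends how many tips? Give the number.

6

The MRCA of ASV40 and ASV27 is the node subtending (ASV40,(ASV27,((ASV21,ASV30),(ASV12,ASV54)))).
That clade contains 6 terminal taxa: ASV12, ASV21, ASV27, ASV30, ASV40, ASV54.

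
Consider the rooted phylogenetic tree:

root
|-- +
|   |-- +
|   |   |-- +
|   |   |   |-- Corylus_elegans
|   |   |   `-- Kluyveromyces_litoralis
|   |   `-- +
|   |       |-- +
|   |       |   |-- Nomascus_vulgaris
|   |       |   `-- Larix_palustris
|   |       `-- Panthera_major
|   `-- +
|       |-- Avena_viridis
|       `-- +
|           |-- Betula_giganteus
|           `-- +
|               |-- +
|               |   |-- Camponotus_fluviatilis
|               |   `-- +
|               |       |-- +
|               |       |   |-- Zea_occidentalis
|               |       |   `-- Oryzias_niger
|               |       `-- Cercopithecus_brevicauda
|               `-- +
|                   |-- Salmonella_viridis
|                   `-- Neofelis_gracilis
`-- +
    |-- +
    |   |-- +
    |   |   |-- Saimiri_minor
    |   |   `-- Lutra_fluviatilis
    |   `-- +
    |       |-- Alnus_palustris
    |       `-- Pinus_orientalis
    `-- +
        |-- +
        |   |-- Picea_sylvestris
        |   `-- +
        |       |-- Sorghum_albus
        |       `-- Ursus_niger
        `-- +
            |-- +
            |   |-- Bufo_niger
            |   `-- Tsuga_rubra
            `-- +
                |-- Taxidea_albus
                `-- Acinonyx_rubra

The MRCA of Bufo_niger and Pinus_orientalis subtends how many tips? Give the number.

11

The MRCA of Bufo_niger and Pinus_orientalis is the node subtending (((Saimiri_minor,Lutra_fluviatilis),(Alnus_palustris,Pinus_orientalis)),((Picea_sylvestris,(Sorghum_albus,Ursus_niger)),((Bufo_niger,Tsuga_rubra),(Taxidea_albus,Acinonyx_rubra)))).
That clade contains 11 terminal taxa: Acinonyx_rubra, Alnus_palustris, Bufo_niger, Lutra_fluviatilis, Picea_sylvestris, Pinus_orientalis, Saimiri_minor, Sorghum_albus, Taxidea_albus, Tsuga_rubra, Ursus_niger.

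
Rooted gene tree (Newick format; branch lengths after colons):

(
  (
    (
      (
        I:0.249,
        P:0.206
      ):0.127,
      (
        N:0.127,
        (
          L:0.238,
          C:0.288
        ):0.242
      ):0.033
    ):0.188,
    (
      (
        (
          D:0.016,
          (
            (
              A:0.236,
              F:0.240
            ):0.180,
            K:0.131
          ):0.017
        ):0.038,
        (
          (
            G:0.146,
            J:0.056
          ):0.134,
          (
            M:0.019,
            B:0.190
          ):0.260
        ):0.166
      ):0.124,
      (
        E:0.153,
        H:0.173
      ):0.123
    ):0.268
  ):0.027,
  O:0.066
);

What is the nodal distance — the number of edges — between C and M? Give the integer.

9

The MRCA of C and M is the node subtending (((I,P),(N,(L,C))),(((D,((A,F),K)),((G,J),(M,B))),(E,H))).
From C up to that node: 4 branches. From M up to the same node: 5 branches. Total: 4 + 5 = 9.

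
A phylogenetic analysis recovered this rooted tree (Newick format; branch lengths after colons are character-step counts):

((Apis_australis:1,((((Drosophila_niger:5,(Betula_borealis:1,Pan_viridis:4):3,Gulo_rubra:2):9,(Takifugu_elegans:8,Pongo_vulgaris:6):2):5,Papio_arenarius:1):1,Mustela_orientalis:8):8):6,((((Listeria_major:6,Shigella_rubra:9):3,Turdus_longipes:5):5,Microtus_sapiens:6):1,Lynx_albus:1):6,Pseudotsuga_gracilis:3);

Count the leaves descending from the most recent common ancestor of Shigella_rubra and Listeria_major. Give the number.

The MRCA of Shigella_rubra and Listeria_major is the node subtending (Listeria_major,Shigella_rubra).
That clade contains 2 terminal taxa: Listeria_major, Shigella_rubra.

2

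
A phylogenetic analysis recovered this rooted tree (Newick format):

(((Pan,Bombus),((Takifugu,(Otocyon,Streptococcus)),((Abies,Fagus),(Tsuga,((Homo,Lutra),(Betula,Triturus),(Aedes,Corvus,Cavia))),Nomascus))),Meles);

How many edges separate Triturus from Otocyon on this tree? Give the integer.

8

The MRCA of Triturus and Otocyon is the node subtending ((Takifugu,(Otocyon,Streptococcus)),((Abies,Fagus),(Tsuga,((Homo,Lutra),(Betula,Triturus),(Aedes,Corvus,Cavia))),Nomascus)).
From Triturus up to that node: 5 branches. From Otocyon up to the same node: 3 branches. Total: 5 + 3 = 8.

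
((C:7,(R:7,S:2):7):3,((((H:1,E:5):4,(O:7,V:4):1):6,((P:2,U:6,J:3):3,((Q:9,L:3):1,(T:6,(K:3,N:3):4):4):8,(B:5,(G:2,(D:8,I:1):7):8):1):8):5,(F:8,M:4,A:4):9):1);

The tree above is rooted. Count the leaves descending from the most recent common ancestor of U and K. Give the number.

12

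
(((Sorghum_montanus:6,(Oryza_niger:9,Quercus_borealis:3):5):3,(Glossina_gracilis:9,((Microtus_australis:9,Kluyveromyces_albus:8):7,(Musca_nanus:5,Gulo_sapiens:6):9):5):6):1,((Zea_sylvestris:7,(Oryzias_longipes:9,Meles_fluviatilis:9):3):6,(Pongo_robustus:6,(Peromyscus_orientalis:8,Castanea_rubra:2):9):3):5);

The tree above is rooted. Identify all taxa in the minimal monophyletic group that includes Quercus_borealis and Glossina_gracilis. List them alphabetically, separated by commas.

Tracing Quercus_borealis: it sits inside (Oryza_niger,Quercus_borealis).
Tracing Glossina_gracilis: it sits inside (Glossina_gracilis,((Microtus_australis,Kluyveromyces_albus),(Musca_nanus,Gulo_sapiens))).
The smallest clade enclosing both is ((Sorghum_montanus,(Oryza_niger,Quercus_borealis)),(Glossina_gracilis,((Microtus_australis,Kluyveromyces_albus),(Musca_nanus,Gulo_sapiens)))); the answer is its 8 terminal taxa in alphabetical order.

Glossina_gracilis, Gulo_sapiens, Kluyveromyces_albus, Microtus_australis, Musca_nanus, Oryza_niger, Quercus_borealis, Sorghum_montanus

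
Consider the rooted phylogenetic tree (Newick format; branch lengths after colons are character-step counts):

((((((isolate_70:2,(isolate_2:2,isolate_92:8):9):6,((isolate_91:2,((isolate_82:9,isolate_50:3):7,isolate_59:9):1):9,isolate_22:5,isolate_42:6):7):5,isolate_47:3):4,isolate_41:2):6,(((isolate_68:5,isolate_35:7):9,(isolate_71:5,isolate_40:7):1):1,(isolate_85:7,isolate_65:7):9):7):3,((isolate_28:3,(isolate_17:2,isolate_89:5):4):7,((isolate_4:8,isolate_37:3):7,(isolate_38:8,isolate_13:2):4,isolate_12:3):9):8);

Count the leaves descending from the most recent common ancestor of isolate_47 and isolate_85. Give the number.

17

The MRCA of isolate_47 and isolate_85 is the node subtending (((((isolate_70,(isolate_2,isolate_92)),((isolate_91,((isolate_82,isolate_50),isolate_59)),isolate_22,isolate_42)),isolate_47),isolate_41),(((isolate_68,isolate_35),(isolate_71,isolate_40)),(isolate_85,isolate_65))).
That clade contains 17 terminal taxa: isolate_2, isolate_22, isolate_35, isolate_40, isolate_41, isolate_42, isolate_47, isolate_50, isolate_59, isolate_65, isolate_68, isolate_70, isolate_71, isolate_82, isolate_85, isolate_91, isolate_92.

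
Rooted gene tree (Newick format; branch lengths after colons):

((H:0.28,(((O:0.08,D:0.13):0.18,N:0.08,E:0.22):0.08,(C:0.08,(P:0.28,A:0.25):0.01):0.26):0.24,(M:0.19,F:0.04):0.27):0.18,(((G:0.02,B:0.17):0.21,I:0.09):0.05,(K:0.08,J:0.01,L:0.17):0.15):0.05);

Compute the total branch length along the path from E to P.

The path runs E → … → MRCA → … → P; the MRCA is the node subtending (((O,D),N,E),(C,(P,A))).
Branch lengths along that path: 0.22 + 0.08 + 0.26 + 0.01 + 0.28 = 0.85.

0.85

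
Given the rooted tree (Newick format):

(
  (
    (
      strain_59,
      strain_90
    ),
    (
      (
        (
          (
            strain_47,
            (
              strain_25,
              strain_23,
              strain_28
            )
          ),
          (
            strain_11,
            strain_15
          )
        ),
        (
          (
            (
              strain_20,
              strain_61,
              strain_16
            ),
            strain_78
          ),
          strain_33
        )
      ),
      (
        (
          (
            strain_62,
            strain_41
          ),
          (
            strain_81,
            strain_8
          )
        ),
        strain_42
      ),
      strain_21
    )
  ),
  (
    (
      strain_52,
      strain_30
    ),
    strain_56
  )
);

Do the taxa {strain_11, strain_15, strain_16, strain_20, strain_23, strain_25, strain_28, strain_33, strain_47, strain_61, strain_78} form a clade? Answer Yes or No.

Yes

The most recent common ancestor of these taxa subtends (((strain_47,(strain_25,strain_23,strain_28)),(strain_11,strain_15)),(((strain_20,strain_61,strain_16),strain_78),strain_33)).
That clade has exactly 11 tips — every listed taxon and nothing else — so the group is monophyletic.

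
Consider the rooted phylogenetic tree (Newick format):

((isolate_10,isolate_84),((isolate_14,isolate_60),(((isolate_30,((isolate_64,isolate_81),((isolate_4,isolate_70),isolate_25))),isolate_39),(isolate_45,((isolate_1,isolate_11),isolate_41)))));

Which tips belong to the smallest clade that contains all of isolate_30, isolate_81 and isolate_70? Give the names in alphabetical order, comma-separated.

Tracing isolate_30: it sits inside (isolate_30,((isolate_64,isolate_81),((isolate_4,isolate_70),isolate_25))).
Tracing isolate_81: it sits inside (isolate_64,isolate_81).
Tracing isolate_70: it sits inside (isolate_4,isolate_70).
The smallest clade enclosing all 3 is (isolate_30,((isolate_64,isolate_81),((isolate_4,isolate_70),isolate_25))); the answer is its 6 terminal taxa in alphabetical order.

isolate_25, isolate_30, isolate_4, isolate_64, isolate_70, isolate_81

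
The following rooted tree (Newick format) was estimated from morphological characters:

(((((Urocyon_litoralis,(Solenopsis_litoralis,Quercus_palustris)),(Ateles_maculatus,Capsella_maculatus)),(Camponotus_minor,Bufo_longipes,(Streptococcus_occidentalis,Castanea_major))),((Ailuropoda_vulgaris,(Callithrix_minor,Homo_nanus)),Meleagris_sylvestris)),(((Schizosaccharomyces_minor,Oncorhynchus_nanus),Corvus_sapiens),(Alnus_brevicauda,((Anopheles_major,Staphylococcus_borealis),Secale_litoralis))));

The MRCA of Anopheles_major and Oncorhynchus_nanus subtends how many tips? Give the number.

7

The MRCA of Anopheles_major and Oncorhynchus_nanus is the node subtending (((Schizosaccharomyces_minor,Oncorhynchus_nanus),Corvus_sapiens),(Alnus_brevicauda,((Anopheles_major,Staphylococcus_borealis),Secale_litoralis))).
That clade contains 7 terminal taxa: Alnus_brevicauda, Anopheles_major, Corvus_sapiens, Oncorhynchus_nanus, Schizosaccharomyces_minor, Secale_litoralis, Staphylococcus_borealis.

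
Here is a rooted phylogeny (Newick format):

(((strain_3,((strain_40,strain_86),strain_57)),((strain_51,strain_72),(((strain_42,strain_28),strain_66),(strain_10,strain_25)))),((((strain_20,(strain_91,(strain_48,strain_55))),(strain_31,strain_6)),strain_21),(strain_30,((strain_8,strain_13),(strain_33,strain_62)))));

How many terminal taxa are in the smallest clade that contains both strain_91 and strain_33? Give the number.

The MRCA of strain_91 and strain_33 is the node subtending ((((strain_20,(strain_91,(strain_48,strain_55))),(strain_31,strain_6)),strain_21),(strain_30,((strain_8,strain_13),(strain_33,strain_62)))).
That clade contains 12 terminal taxa: strain_13, strain_20, strain_21, strain_30, strain_31, strain_33, strain_48, strain_55, strain_6, strain_62, strain_8, strain_91.

12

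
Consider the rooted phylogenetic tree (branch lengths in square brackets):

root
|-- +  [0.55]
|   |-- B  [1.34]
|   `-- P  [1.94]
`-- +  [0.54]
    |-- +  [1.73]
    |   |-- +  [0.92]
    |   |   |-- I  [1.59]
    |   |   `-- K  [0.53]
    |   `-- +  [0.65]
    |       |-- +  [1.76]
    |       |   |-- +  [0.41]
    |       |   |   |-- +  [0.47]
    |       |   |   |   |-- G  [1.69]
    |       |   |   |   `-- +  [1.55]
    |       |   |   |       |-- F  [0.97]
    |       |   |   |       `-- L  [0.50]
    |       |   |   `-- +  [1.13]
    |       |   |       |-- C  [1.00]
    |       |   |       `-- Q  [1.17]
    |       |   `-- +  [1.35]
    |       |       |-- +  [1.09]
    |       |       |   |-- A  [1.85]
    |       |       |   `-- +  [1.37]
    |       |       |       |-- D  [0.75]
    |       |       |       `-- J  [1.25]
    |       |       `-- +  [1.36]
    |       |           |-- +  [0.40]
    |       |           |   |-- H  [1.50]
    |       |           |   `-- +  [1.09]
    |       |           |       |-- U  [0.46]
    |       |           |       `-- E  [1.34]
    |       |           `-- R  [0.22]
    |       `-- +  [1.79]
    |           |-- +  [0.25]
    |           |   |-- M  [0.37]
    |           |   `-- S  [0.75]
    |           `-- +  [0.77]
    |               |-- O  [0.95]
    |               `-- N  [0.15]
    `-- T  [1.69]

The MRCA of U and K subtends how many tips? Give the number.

18

The MRCA of U and K is the node subtending ((I,K),((((G,(F,L)),(C,Q)),((A,(D,J)),((H,(U,E)),R))),((M,S),(O,N)))).
That clade contains 18 terminal taxa: A, C, D, E, F, G, H, I, J, K, L, M, N, O, Q, R, S, U.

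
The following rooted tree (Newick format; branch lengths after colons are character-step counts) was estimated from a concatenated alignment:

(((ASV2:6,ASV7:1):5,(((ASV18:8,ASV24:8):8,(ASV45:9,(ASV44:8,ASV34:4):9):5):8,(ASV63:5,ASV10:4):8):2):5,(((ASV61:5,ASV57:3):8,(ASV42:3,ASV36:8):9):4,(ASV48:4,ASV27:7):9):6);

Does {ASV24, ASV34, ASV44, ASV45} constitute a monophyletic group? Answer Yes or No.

The MRCA of the listed taxa subtends ((ASV18,ASV24),(ASV45,(ASV44,ASV34))).
That clade also contains ASV18, which is not in the proposed group, so the group is not monophyletic.

No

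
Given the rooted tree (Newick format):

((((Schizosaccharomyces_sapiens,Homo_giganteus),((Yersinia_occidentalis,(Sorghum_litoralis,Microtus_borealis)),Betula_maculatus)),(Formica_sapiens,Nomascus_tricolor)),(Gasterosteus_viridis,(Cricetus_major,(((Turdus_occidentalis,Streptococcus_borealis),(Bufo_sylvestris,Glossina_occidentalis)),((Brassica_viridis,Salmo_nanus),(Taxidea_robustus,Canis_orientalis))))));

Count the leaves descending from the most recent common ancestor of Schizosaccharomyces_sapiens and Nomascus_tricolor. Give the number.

The MRCA of Schizosaccharomyces_sapiens and Nomascus_tricolor is the node subtending (((Schizosaccharomyces_sapiens,Homo_giganteus),((Yersinia_occidentalis,(Sorghum_litoralis,Microtus_borealis)),Betula_maculatus)),(Formica_sapiens,Nomascus_tricolor)).
That clade contains 8 terminal taxa: Betula_maculatus, Formica_sapiens, Homo_giganteus, Microtus_borealis, Nomascus_tricolor, Schizosaccharomyces_sapiens, Sorghum_litoralis, Yersinia_occidentalis.

8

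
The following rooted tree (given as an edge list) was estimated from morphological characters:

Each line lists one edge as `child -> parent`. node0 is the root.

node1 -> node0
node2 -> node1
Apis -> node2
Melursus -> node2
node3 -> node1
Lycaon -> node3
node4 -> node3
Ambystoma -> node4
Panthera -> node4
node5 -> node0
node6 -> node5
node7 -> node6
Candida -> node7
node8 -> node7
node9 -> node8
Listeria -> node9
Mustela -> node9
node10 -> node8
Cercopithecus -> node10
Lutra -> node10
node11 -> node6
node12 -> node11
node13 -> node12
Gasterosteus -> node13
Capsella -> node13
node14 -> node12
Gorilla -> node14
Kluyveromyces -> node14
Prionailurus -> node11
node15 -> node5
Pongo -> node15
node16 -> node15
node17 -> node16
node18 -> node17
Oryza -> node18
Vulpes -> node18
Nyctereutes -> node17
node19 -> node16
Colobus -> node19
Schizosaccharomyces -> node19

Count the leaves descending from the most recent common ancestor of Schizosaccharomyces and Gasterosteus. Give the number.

The MRCA of Schizosaccharomyces and Gasterosteus is the node subtending (((Candida,((Listeria,Mustela),(Cercopithecus,Lutra))),(((Gasterosteus,Capsella),(Gorilla,Kluyveromyces)),Prionailurus)),(Pongo,(((Oryza,Vulpes),Nyctereutes),(Colobus,Schizosaccharomyces)))).
That clade contains 16 terminal taxa: Candida, Capsella, Cercopithecus, Colobus, Gasterosteus, Gorilla, Kluyveromyces, Listeria, Lutra, Mustela, Nyctereutes, Oryza, Pongo, Prionailurus, Schizosaccharomyces, Vulpes.

16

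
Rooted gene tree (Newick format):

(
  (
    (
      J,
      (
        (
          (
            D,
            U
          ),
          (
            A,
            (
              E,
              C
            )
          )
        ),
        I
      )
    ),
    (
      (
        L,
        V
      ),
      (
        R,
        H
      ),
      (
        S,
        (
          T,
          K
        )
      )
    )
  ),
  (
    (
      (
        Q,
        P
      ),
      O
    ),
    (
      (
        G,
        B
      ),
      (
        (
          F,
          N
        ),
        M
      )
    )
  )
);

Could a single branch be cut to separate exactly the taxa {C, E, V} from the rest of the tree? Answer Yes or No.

The MRCA of the listed taxa subtends ((J,(((D,U),(A,(E,C))),I)),((L,V),(R,H),(S,(T,K)))).
That clade also contains A, D, H, I, J, K, L, R, S, T, U, which are not in the proposed group, so the group is not monophyletic.

No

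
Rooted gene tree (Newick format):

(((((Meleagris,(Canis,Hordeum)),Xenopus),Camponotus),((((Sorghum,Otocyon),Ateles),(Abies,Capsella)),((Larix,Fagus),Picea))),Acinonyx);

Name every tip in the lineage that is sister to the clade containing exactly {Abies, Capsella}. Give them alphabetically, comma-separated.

The clade containing exactly {Abies, Capsella} attaches to the tree at the node subtending (((Sorghum,Otocyon),Ateles),(Abies,Capsella)).
The other lineage descending from that same node — the sister group — is ((Sorghum,Otocyon),Ateles); its 3 tips in alphabetical order are the answer.

Ateles, Otocyon, Sorghum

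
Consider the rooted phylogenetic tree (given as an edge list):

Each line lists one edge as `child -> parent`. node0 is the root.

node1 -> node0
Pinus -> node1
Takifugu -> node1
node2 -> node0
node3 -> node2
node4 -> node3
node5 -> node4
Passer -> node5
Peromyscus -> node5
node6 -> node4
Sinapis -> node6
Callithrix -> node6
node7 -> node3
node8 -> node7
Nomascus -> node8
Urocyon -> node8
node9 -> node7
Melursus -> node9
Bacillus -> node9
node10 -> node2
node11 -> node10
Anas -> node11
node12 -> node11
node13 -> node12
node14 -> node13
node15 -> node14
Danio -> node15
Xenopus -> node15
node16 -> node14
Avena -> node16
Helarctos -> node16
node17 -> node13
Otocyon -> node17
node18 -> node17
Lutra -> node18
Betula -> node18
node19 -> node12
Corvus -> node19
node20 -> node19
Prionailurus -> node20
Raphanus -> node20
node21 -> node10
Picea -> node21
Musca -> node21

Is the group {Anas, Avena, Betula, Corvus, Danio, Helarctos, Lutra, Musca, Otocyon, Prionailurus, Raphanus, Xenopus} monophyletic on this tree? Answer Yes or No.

No

The MRCA of the listed taxa subtends ((Anas,((((Danio,Xenopus),(Avena,Helarctos)),(Otocyon,(Lutra,Betula))),(Corvus,(Prionailurus,Raphanus)))),(Picea,Musca)).
That clade also contains Picea, which is not in the proposed group, so the group is not monophyletic.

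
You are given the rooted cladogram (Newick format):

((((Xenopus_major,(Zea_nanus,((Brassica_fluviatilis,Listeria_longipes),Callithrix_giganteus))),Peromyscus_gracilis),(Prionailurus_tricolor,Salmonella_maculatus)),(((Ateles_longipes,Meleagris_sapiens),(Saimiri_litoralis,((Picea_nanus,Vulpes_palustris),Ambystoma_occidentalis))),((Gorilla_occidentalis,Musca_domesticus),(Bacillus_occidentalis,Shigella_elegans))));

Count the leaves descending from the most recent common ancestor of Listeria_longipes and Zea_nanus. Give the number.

4

The MRCA of Listeria_longipes and Zea_nanus is the node subtending (Zea_nanus,((Brassica_fluviatilis,Listeria_longipes),Callithrix_giganteus)).
That clade contains 4 terminal taxa: Brassica_fluviatilis, Callithrix_giganteus, Listeria_longipes, Zea_nanus.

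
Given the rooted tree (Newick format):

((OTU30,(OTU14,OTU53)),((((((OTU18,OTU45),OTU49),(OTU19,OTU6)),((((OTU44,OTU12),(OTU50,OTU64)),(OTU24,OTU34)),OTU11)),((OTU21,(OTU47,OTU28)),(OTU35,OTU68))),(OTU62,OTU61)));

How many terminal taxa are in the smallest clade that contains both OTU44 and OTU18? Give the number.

12

The MRCA of OTU44 and OTU18 is the node subtending ((((OTU18,OTU45),OTU49),(OTU19,OTU6)),((((OTU44,OTU12),(OTU50,OTU64)),(OTU24,OTU34)),OTU11)).
That clade contains 12 terminal taxa: OTU11, OTU12, OTU18, OTU19, OTU24, OTU34, OTU44, OTU45, OTU49, OTU50, OTU6, OTU64.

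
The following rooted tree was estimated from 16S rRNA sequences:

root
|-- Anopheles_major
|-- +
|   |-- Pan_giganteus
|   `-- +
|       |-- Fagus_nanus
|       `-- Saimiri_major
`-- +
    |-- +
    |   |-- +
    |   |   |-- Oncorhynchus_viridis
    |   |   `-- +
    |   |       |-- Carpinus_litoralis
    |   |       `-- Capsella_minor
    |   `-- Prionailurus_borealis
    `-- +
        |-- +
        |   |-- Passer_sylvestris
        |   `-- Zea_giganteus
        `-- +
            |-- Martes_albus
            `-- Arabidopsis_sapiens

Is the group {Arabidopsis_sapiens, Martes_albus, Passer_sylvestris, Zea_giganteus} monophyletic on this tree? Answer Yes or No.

The most recent common ancestor of these taxa subtends ((Passer_sylvestris,Zea_giganteus),(Martes_albus,Arabidopsis_sapiens)).
That clade has exactly 4 tips — every listed taxon and nothing else — so the group is monophyletic.

Yes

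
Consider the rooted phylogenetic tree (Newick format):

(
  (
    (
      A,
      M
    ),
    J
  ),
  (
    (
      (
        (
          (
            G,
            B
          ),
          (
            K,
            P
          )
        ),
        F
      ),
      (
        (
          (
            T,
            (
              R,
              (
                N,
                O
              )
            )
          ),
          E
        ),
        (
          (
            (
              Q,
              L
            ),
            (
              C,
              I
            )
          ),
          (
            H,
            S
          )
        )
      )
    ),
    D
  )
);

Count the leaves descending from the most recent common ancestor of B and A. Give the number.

20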